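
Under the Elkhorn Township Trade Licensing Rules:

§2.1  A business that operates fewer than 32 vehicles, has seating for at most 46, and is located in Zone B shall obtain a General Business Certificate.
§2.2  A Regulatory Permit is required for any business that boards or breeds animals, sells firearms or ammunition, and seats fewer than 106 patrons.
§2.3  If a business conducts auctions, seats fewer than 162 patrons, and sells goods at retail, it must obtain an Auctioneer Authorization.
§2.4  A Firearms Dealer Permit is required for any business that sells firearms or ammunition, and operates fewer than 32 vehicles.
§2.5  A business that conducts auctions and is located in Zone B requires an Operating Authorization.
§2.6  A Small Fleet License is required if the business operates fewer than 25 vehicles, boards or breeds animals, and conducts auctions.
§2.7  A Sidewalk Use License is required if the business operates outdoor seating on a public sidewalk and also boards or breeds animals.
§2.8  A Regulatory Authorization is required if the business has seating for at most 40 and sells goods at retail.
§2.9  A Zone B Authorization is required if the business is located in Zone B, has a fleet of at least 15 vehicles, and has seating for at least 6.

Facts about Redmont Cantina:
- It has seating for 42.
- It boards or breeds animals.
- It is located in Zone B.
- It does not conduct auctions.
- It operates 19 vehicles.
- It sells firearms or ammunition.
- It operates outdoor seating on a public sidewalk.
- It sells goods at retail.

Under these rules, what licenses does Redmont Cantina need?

Firearms Dealer Permit, General Business Certificate, Regulatory Permit, Sidewalk Use License, Zone B Authorization

§2.1 vehicles 19 < 32; seating 42 ≤ 46; is located in Zone B → General Business Certificate required.
§2.2 boards or breeds animals; sells firearms or ammunition; seating 42 < 106 → Regulatory Permit required.
§2.3 does not conduct auctions; seating 42 < 162; sells goods at retail → Auctioneer Authorization not required.
§2.4 sells firearms or ammunition; vehicles 19 < 32 → Firearms Dealer Permit required.
§2.5 does not conduct auctions; is located in Zone B → Operating Authorization not required.
§2.6 vehicles 19 < 25; boards or breeds animals; does not conduct auctions → Small Fleet License not required.
§2.7 operates outdoor seating on a public sidewalk; boards or breeds animals → Sidewalk Use License required.
§2.8 seating 42 > 40; sells goods at retail → Regulatory Authorization not required.
§2.9 is located in Zone B; vehicles 19 ≥ 15; seating 42 ≥ 6 → Zone B Authorization required.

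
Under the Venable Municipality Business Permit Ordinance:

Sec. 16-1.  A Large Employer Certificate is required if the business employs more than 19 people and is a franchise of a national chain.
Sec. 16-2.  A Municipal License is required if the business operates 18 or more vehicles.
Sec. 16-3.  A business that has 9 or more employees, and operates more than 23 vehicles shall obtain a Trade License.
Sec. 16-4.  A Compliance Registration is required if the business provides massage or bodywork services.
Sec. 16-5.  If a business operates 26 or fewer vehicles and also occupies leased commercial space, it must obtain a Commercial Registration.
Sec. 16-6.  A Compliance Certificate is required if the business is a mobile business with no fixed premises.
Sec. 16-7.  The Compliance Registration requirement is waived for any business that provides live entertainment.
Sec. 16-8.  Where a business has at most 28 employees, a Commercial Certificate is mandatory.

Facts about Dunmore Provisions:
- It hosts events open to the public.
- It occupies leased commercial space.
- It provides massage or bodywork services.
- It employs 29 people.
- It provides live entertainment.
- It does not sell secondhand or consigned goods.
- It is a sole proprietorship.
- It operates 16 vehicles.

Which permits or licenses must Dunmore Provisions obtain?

Commercial Registration

Sec. 16-1. employees 29 > 19; is a sole proprietorship (not: is a franchise of a national chain) → Large Employer Certificate not required.
Sec. 16-2. vehicles 16 < 18 → Municipal License not required.
Sec. 16-3. employees 29 ≥ 9; vehicles 16 ≤ 23 → Trade License not required.
Sec. 16-4. provides massage or bodywork services → Compliance Registration required.
Sec. 16-5. vehicles 16 ≤ 26; occupies leased commercial space → Commercial Registration required.
Sec. 16-6. occupies leased commercial space (not: is a mobile business with no fixed premises) → Compliance Certificate not required.
Sec. 16-7. provides live entertainment → exempt from Compliance Registration.
Sec. 16-8. employees 29 > 28 → Commercial Certificate not required.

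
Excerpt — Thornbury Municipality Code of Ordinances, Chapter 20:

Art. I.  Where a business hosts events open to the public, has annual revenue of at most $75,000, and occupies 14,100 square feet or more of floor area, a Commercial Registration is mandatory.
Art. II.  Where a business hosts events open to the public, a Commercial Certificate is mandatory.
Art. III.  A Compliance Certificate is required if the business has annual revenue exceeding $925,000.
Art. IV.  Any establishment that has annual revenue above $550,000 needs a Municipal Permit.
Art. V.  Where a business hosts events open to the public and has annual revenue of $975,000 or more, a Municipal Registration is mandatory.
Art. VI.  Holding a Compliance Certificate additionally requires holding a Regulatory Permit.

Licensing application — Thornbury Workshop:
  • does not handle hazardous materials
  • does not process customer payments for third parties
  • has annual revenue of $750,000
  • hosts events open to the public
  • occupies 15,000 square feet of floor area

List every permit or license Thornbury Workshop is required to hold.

Art. I. hosts events open to the public; revenue $750,000 > $75,000; floor area 15,000 square feet ≥ 14,100 square feet → Commercial Registration not required.
Art. II. hosts events open to the public → Commercial Certificate required.
Art. III. revenue $750,000 ≤ $925,000 → Compliance Certificate not required.
Art. IV. revenue $750,000 > $550,000 → Municipal Permit required.
Art. V. hosts events open to the public; revenue $750,000 < $975,000 → Municipal Registration not required.
Art. VI. Compliance Certificate is not required → no effect.

Commercial Certificate, Municipal Permit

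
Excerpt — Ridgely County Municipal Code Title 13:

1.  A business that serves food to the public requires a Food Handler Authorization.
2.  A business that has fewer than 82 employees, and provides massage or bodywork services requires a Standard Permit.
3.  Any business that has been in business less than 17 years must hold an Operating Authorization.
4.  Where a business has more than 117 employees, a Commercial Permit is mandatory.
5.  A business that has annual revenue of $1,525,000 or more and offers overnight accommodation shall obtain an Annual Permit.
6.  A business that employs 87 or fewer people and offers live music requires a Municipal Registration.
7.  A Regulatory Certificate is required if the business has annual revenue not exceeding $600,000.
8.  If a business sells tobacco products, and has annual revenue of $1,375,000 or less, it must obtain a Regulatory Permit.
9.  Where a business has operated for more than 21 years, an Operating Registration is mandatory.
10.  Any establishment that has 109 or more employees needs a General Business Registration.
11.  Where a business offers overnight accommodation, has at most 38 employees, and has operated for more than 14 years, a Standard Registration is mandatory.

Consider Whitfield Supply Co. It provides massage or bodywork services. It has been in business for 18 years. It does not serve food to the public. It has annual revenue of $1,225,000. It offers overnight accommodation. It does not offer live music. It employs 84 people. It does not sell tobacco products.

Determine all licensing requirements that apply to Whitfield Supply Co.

1. does not serve food to the public → Food Handler Authorization not required.
2. employees 84 ≥ 82; provides massage or bodywork services → Standard Permit not required.
3. years in business 18 ≥ 17 → Operating Authorization not required.
4. employees 84 ≤ 117 → Commercial Permit not required.
5. revenue $1,225,000 < $1,525,000; offers overnight accommodation → Annual Permit not required.
6. employees 84 ≤ 87; does not offer live music → Municipal Registration not required.
7. revenue $1,225,000 > $600,000 → Regulatory Certificate not required.
8. does not sell tobacco products; revenue $1,225,000 ≤ $1,375,000 → Regulatory Permit not required.
9. years in business 18 ≤ 21 → Operating Registration not required.
10. employees 84 < 109 → General Business Registration not required.
11. offers overnight accommodation; employees 84 > 38; years in business 18 > 14 → Standard Registration not required.

None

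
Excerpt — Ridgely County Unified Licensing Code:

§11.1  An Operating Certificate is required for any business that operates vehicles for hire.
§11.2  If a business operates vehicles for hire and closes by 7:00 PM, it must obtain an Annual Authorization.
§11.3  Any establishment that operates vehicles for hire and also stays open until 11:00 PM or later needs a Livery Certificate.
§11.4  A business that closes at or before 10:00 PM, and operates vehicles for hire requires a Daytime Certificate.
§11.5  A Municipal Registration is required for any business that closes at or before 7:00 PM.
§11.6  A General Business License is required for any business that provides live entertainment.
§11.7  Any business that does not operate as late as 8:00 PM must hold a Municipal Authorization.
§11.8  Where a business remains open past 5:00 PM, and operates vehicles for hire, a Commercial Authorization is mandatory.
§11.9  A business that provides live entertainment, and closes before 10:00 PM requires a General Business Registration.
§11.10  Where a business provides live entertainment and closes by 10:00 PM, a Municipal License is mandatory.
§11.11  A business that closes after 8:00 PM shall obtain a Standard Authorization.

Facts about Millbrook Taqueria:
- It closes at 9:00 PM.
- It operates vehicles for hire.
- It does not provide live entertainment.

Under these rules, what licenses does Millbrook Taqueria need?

Commercial Authorization, Daytime Certificate, Operating Certificate, Standard Authorization

§11.1 operates vehicles for hire → Operating Certificate required.
§11.2 operates vehicles for hire; closes 9:00 PM, after 7:00 PM → Annual Authorization not required.
§11.3 operates vehicles for hire; closes 9:00 PM, at/before 11:00 PM → Livery Certificate not required.
§11.4 closes 9:00 PM, at/before 10:00 PM; operates vehicles for hire → Daytime Certificate required.
§11.5 closes 9:00 PM, after 7:00 PM → Municipal Registration not required.
§11.6 does not provide live entertainment → General Business License not required.
§11.7 closes 9:00 PM, after 8:00 PM → Municipal Authorization not required.
§11.8 closes 9:00 PM, after 5:00 PM; operates vehicles for hire → Commercial Authorization required.
§11.9 does not provide live entertainment; closes 9:00 PM, at/before 10:00 PM → General Business Registration not required.
§11.10 does not provide live entertainment; closes 9:00 PM, at/before 10:00 PM → Municipal License not required.
§11.11 closes 9:00 PM, after 8:00 PM → Standard Authorization required.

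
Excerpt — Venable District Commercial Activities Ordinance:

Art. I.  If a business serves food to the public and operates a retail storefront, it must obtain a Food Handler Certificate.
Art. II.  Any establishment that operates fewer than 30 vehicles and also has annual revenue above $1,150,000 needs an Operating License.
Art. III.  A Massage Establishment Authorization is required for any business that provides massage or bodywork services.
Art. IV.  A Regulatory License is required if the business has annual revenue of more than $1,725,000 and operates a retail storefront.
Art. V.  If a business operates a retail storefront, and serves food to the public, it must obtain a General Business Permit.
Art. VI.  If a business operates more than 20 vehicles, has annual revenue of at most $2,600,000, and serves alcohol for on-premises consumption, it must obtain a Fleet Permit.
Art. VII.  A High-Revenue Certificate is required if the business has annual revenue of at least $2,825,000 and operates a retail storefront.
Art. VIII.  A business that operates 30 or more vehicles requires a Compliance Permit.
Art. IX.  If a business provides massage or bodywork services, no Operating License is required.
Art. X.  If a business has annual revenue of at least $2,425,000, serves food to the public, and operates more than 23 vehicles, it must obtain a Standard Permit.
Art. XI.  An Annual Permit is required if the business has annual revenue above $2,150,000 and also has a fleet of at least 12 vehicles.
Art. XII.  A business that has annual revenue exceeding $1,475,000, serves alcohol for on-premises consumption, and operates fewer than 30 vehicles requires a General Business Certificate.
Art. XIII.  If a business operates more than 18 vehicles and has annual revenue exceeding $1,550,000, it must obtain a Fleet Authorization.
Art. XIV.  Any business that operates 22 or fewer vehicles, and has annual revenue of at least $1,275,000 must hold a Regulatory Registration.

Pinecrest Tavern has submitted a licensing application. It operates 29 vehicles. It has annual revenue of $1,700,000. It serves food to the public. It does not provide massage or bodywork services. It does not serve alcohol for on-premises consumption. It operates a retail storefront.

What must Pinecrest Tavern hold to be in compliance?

Art. I. serves food to the public; operates a retail storefront → Food Handler Certificate required.
Art. II. vehicles 29 < 30; revenue $1,700,000 > $1,150,000 → Operating License required.
Art. III. does not provide massage or bodywork services → Massage Establishment Authorization not required.
Art. IV. revenue $1,700,000 ≤ $1,725,000; operates a retail storefront → Regulatory License not required.
Art. V. operates a retail storefront; serves food to the public → General Business Permit required.
Art. VI. vehicles 29 > 20; revenue $1,700,000 ≤ $2,600,000; does not serve alcohol for on-premises consumption → Fleet Permit not required.
Art. VII. revenue $1,700,000 < $2,825,000; operates a retail storefront → High-Revenue Certificate not required.
Art. VIII. vehicles 29 < 30 → Compliance Permit not required.
Art. IX. does not provide massage or bodywork services → Operating License exemption does not apply.
Art. X. revenue $1,700,000 < $2,425,000; serves food to the public; vehicles 29 > 23 → Standard Permit not required.
Art. XI. revenue $1,700,000 ≤ $2,150,000; vehicles 29 ≥ 12 → Annual Permit not required.
Art. XII. revenue $1,700,000 > $1,475,000; does not serve alcohol for on-premises consumption; vehicles 29 < 30 → General Business Certificate not required.
Art. XIII. vehicles 29 > 18; revenue $1,700,000 > $1,550,000 → Fleet Authorization required.
Art. XIV. vehicles 29 > 22; revenue $1,700,000 ≥ $1,275,000 → Regulatory Registration not required.

Fleet Authorization, Food Handler Certificate, General Business Permit, Operating License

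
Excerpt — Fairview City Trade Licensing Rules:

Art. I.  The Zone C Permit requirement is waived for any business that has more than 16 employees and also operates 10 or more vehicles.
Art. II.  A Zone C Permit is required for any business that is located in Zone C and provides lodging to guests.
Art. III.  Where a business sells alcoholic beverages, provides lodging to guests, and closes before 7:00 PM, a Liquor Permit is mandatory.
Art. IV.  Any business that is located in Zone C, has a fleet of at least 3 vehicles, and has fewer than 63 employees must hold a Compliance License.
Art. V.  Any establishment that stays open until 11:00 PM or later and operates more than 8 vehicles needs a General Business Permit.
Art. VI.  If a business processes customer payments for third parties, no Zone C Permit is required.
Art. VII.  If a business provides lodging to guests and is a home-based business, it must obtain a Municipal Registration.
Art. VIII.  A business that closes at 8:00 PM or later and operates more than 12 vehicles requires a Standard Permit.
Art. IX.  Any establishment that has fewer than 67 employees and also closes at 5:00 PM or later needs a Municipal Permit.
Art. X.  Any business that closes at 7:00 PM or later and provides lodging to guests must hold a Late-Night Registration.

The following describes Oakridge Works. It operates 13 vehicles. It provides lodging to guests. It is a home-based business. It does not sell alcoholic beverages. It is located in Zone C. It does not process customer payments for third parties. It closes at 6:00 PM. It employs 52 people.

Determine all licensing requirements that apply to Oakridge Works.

Compliance License, Municipal Permit, Municipal Registration

Art. I. employees 52 > 16; vehicles 13 ≥ 10 → exempt from Zone C Permit.
Art. II. is located in Zone C; provides lodging to guests → Zone C Permit required.
Art. III. does not sell alcoholic beverages; provides lodging to guests; closes 6:00 PM, at/before 7:00 PM → Liquor Permit not required.
Art. IV. is located in Zone C; vehicles 13 ≥ 3; employees 52 < 63 → Compliance License required.
Art. V. closes 6:00 PM, at/before 11:00 PM; vehicles 13 > 8 → General Business Permit not required.
Art. VI. does not process customer payments for third parties → Zone C Permit exemption does not apply.
Art. VII. provides lodging to guests; is a home-based business → Municipal Registration required.
Art. VIII. closes 6:00 PM, at/before 8:00 PM; vehicles 13 > 12 → Standard Permit not required.
Art. IX. employees 52 < 67; closes 6:00 PM, after 5:00 PM → Municipal Permit required.
Art. X. closes 6:00 PM, at/before 7:00 PM; provides lodging to guests → Late-Night Registration not required.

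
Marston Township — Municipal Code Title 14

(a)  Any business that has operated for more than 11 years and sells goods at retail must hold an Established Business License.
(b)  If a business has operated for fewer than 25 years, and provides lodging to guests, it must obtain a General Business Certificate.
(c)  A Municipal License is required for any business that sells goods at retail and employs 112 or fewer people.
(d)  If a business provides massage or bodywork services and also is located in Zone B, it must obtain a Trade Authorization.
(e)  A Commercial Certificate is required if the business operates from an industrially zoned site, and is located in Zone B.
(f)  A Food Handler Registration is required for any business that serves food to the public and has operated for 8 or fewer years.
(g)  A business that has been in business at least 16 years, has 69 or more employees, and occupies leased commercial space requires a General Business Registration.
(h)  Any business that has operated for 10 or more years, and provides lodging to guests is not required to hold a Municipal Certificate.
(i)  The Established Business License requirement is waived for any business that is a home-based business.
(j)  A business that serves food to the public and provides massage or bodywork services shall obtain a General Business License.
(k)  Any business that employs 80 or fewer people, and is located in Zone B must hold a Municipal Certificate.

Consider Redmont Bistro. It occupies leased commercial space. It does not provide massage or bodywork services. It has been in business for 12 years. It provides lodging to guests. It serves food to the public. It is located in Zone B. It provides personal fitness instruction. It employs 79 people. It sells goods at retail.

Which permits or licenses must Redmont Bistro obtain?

(a) years in business 12 > 11; sells goods at retail → Established Business License required.
(b) years in business 12 < 25; provides lodging to guests → General Business Certificate required.
(c) sells goods at retail; employees 79 ≤ 112 → Municipal License required.
(d) does not provide massage or bodywork services; is located in Zone B → Trade Authorization not required.
(e) occupies leased commercial space (not: operates from an industrially zoned site); is located in Zone B → Commercial Certificate not required.
(f) serves food to the public; years in business 12 > 8 → Food Handler Registration not required.
(g) years in business 12 < 16; employees 79 ≥ 69; occupies leased commercial space → General Business Registration not required.
(h) years in business 12 ≥ 10; provides lodging to guests → exempt from Municipal Certificate.
(i) occupies leased commercial space (not: is a home-based business) → Established Business License exemption does not apply.
(j) serves food to the public; does not provide massage or bodywork services → General Business License not required.
(k) employees 79 ≤ 80; is located in Zone B → Municipal Certificate required.

Established Business License, General Business Certificate, Municipal License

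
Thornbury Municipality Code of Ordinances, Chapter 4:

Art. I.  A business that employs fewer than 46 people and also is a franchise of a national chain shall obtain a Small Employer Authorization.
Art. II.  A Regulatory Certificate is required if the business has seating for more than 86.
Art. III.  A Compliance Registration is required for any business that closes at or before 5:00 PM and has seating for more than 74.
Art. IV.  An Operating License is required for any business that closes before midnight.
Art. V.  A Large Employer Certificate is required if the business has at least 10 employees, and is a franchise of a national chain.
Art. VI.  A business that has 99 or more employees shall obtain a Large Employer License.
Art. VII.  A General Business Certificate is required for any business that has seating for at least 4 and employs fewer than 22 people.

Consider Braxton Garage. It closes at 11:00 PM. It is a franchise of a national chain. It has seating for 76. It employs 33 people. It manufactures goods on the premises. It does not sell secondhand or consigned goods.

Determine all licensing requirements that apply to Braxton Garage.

Art. I. employees 33 < 46; is a franchise of a national chain → Small Employer Authorization required.
Art. II. seating 76 ≤ 86 → Regulatory Certificate not required.
Art. III. closes 11:00 PM, after 5:00 PM; seating 76 > 74 → Compliance Registration not required.
Art. IV. closes 11:00 PM, at/before midnight → Operating License required.
Art. V. employees 33 ≥ 10; is a franchise of a national chain → Large Employer Certificate required.
Art. VI. employees 33 < 99 → Large Employer License not required.
Art. VII. seating 76 ≥ 4; employees 33 ≥ 22 → General Business Certificate not required.

Large Employer Certificate, Operating License, Small Employer Authorization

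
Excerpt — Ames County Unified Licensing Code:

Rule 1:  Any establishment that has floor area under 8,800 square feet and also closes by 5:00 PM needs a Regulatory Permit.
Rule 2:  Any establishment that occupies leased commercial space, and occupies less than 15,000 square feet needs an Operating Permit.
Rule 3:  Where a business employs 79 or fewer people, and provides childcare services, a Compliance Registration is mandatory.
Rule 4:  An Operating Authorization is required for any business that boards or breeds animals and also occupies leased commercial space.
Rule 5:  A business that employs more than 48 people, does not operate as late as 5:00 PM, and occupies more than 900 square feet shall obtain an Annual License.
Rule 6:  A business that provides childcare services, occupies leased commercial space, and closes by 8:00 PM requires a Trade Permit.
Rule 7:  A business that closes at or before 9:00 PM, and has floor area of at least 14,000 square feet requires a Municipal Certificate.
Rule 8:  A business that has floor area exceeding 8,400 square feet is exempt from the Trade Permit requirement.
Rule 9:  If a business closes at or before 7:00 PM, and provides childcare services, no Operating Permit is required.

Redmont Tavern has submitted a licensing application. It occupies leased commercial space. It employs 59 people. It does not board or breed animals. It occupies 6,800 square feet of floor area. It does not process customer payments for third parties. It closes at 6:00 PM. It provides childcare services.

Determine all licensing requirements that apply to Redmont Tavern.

Compliance Registration, Trade Permit

Rule 1: floor area 6,800 square feet < 8,800 square feet; closes 6:00 PM, after 5:00 PM → Regulatory Permit not required.
Rule 2: occupies leased commercial space; floor area 6,800 square feet < 15,000 square feet → Operating Permit required.
Rule 3: employees 59 ≤ 79; provides childcare services → Compliance Registration required.
Rule 4: does not board or breed animals; occupies leased commercial space → Operating Authorization not required.
Rule 5: employees 59 > 48; closes 6:00 PM, after 5:00 PM; floor area 6,800 square feet > 900 square feet → Annual License not required.
Rule 6: provides childcare services; occupies leased commercial space; closes 6:00 PM, at/before 8:00 PM → Trade Permit required.
Rule 7: closes 6:00 PM, at/before 9:00 PM; floor area 6,800 square feet < 14,000 square feet → Municipal Certificate not required.
Rule 8: floor area 6,800 square feet ≤ 8,400 square feet → Trade Permit exemption does not apply.
Rule 9: closes 6:00 PM, at/before 7:00 PM; provides childcare services → exempt from Operating Permit.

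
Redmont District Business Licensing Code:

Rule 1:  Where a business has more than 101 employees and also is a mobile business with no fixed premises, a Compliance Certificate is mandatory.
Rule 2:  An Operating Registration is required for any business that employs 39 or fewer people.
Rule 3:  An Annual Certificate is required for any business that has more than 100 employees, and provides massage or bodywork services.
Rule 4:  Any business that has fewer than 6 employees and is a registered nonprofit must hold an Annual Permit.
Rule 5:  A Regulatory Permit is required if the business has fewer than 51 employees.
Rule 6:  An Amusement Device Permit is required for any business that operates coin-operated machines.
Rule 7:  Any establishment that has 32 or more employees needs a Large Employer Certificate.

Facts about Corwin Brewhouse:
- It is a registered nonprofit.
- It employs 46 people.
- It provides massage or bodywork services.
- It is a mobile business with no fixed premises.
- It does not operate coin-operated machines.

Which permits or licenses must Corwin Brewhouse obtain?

Rule 1: employees 46 ≤ 101; is a mobile business with no fixed premises → Compliance Certificate not required.
Rule 2: employees 46 > 39 → Operating Registration not required.
Rule 3: employees 46 ≤ 100; provides massage or bodywork services → Annual Certificate not required.
Rule 4: employees 46 ≥ 6; is a registered nonprofit → Annual Permit not required.
Rule 5: employees 46 < 51 → Regulatory Permit required.
Rule 6: does not operate coin-operated machines → Amusement Device Permit not required.
Rule 7: employees 46 ≥ 32 → Large Employer Certificate required.

Large Employer Certificate, Regulatory Permit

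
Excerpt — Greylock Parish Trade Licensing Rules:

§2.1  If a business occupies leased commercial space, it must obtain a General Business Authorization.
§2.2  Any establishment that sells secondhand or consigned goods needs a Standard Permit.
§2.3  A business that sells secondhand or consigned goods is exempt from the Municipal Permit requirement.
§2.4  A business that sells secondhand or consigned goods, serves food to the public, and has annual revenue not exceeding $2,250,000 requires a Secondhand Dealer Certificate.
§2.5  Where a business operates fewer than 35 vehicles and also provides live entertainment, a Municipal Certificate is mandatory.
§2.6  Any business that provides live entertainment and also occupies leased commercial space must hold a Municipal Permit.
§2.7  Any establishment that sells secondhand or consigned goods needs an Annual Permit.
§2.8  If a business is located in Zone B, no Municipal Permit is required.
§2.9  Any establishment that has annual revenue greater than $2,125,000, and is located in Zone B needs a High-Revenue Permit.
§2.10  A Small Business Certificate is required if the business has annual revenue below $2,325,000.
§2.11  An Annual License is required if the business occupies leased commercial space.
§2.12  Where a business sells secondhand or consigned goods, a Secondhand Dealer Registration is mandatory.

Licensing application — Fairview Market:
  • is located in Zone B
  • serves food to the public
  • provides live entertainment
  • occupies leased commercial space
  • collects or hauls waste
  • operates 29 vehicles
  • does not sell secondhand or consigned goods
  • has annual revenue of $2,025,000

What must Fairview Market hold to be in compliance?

Annual License, General Business Authorization, Municipal Certificate, Small Business Certificate

§2.1 occupies leased commercial space → General Business Authorization required.
§2.2 does not sell secondhand or consigned goods → Standard Permit not required.
§2.3 does not sell secondhand or consigned goods → Municipal Permit exemption does not apply.
§2.4 does not sell secondhand or consigned goods; serves food to the public; revenue $2,025,000 ≤ $2,250,000 → Secondhand Dealer Certificate not required.
§2.5 vehicles 29 < 35; provides live entertainment → Municipal Certificate required.
§2.6 provides live entertainment; occupies leased commercial space → Municipal Permit required.
§2.7 does not sell secondhand or consigned goods → Annual Permit not required.
§2.8 is located in Zone B → exempt from Municipal Permit.
§2.9 revenue $2,025,000 ≤ $2,125,000; is located in Zone B → High-Revenue Permit not required.
§2.10 revenue $2,025,000 < $2,325,000 → Small Business Certificate required.
§2.11 occupies leased commercial space → Annual License required.
§2.12 does not sell secondhand or consigned goods → Secondhand Dealer Registration not required.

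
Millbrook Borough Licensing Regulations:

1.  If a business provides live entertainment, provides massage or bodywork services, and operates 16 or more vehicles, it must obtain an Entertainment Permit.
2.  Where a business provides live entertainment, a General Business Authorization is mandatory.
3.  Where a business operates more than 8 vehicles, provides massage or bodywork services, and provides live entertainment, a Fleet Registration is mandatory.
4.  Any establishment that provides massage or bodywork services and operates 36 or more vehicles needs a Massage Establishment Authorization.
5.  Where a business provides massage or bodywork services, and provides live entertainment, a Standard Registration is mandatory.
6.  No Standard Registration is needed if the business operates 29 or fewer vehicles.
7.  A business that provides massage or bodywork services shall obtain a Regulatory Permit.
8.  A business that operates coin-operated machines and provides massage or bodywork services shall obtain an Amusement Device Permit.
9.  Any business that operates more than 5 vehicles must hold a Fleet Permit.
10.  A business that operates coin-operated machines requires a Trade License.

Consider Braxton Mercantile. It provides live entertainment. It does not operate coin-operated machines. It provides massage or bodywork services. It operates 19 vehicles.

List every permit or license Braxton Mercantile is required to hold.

1. provides live entertainment; provides massage or bodywork services; vehicles 19 ≥ 16 → Entertainment Permit required.
2. provides live entertainment → General Business Authorization required.
3. vehicles 19 > 8; provides massage or bodywork services; provides live entertainment → Fleet Registration required.
4. provides massage or bodywork services; vehicles 19 < 36 → Massage Establishment Authorization not required.
5. provides massage or bodywork services; provides live entertainment → Standard Registration required.
6. vehicles 19 ≤ 29 → exempt from Standard Registration.
7. provides massage or bodywork services → Regulatory Permit required.
8. does not operate coin-operated machines; provides massage or bodywork services → Amusement Device Permit not required.
9. vehicles 19 > 5 → Fleet Permit required.
10. does not operate coin-operated machines → Trade License not required.

Entertainment Permit, Fleet Permit, Fleet Registration, General Business Authorization, Regulatory Permit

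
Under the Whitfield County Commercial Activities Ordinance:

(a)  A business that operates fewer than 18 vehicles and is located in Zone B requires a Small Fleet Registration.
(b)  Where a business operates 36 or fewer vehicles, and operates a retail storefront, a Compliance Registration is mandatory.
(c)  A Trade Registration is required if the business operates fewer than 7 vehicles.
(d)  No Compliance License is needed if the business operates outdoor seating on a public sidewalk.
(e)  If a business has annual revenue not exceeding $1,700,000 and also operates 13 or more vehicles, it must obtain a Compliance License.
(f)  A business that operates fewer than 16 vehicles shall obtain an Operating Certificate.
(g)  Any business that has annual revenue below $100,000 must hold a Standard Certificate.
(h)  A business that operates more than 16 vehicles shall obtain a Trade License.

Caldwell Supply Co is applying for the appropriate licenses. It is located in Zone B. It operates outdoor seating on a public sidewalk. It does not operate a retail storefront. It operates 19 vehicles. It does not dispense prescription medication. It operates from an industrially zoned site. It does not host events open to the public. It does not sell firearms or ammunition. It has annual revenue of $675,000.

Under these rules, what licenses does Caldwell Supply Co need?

Trade License

(a) vehicles 19 ≥ 18; is located in Zone B → Small Fleet Registration not required.
(b) vehicles 19 ≤ 36; does not operate a retail storefront → Compliance Registration not required.
(c) vehicles 19 ≥ 7 → Trade Registration not required.
(d) operates outdoor seating on a public sidewalk → exempt from Compliance License.
(e) revenue $675,000 ≤ $1,700,000; vehicles 19 ≥ 13 → Compliance License required.
(f) vehicles 19 ≥ 16 → Operating Certificate not required.
(g) revenue $675,000 ≥ $100,000 → Standard Certificate not required.
(h) vehicles 19 > 16 → Trade License required.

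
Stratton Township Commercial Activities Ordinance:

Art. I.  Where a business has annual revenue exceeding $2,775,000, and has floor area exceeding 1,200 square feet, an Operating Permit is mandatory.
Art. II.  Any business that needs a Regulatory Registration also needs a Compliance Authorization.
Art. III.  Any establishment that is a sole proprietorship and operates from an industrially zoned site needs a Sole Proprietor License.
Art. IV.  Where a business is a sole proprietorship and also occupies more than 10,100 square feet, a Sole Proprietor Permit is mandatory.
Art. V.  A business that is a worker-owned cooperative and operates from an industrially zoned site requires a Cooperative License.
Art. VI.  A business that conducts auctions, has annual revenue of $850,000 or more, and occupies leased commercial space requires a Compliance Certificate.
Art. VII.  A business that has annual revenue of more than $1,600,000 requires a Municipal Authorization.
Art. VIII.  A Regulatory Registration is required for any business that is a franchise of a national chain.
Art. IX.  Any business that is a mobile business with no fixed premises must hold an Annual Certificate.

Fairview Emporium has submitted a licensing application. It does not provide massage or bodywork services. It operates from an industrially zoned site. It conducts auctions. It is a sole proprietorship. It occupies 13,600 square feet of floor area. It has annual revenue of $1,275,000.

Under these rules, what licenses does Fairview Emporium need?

Art. I. revenue $1,275,000 ≤ $2,775,000; floor area 13,600 square feet > 1,200 square feet → Operating Permit not required.
Art. II. Regulatory Registration is not required → no effect.
Art. III. is a sole proprietorship; operates from an industrially zoned site → Sole Proprietor License required.
Art. IV. is a sole proprietorship; floor area 13,600 square feet > 10,100 square feet → Sole Proprietor Permit required.
Art. V. is a sole proprietorship (not: is a worker-owned cooperative); operates from an industrially zoned site → Cooperative License not required.
Art. VI. conducts auctions; revenue $1,275,000 ≥ $850,000; operates from an industrially zoned site (not: occupies leased commercial space) → Compliance Certificate not required.
Art. VII. revenue $1,275,000 ≤ $1,600,000 → Municipal Authorization not required.
Art. VIII. is a sole proprietorship (not: is a franchise of a national chain) → Regulatory Registration not required.
Art. IX. operates from an industrially zoned site (not: is a mobile business with no fixed premises) → Annual Certificate not required.

Sole Proprietor License, Sole Proprietor Permit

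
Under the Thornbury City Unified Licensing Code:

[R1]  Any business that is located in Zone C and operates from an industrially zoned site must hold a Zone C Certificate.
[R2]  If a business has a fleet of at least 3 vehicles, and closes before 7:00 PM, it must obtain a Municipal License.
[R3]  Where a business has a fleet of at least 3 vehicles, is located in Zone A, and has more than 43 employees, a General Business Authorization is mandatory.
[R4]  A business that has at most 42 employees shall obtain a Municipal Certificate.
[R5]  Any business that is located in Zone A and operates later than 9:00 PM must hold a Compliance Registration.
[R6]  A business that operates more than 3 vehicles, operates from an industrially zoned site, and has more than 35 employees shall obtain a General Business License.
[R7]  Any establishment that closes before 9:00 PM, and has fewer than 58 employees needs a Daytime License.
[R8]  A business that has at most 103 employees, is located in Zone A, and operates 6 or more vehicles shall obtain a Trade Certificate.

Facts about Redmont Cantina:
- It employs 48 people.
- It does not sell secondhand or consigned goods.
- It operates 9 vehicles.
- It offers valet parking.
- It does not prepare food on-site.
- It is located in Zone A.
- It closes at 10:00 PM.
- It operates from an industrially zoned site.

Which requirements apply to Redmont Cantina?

Compliance Registration, General Business Authorization, General Business License, Trade Certificate

[R1] is located in Zone A (not: is located in Zone C); operates from an industrially zoned site → Zone C Certificate not required.
[R2] vehicles 9 ≥ 3; closes 10:00 PM, after 7:00 PM → Municipal License not required.
[R3] vehicles 9 ≥ 3; is located in Zone A; employees 48 > 43 → General Business Authorization required.
[R4] employees 48 > 42 → Municipal Certificate not required.
[R5] is located in Zone A; closes 10:00 PM, after 9:00 PM → Compliance Registration required.
[R6] vehicles 9 > 3; operates from an industrially zoned site; employees 48 > 35 → General Business License required.
[R7] closes 10:00 PM, after 9:00 PM; employees 48 < 58 → Daytime License not required.
[R8] employees 48 ≤ 103; is located in Zone A; vehicles 9 ≥ 6 → Trade Certificate required.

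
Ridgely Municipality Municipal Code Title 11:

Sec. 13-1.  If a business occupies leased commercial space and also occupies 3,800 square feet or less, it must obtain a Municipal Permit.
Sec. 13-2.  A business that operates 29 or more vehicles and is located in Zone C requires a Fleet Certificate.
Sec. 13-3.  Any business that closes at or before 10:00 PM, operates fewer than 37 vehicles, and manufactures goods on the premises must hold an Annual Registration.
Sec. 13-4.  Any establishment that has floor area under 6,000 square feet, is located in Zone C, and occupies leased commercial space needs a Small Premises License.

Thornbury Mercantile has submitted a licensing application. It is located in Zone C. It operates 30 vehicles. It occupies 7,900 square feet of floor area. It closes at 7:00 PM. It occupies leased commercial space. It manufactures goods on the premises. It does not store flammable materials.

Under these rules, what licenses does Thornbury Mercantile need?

Annual Registration, Fleet Certificate

Sec. 13-1. occupies leased commercial space; floor area 7,900 square feet > 3,800 square feet → Municipal Permit not required.
Sec. 13-2. vehicles 30 ≥ 29; is located in Zone C → Fleet Certificate required.
Sec. 13-3. closes 7:00 PM, at/before 10:00 PM; vehicles 30 < 37; manufactures goods on the premises → Annual Registration required.
Sec. 13-4. floor area 7,900 square feet ≥ 6,000 square feet; is located in Zone C; occupies leased commercial space → Small Premises License not required.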